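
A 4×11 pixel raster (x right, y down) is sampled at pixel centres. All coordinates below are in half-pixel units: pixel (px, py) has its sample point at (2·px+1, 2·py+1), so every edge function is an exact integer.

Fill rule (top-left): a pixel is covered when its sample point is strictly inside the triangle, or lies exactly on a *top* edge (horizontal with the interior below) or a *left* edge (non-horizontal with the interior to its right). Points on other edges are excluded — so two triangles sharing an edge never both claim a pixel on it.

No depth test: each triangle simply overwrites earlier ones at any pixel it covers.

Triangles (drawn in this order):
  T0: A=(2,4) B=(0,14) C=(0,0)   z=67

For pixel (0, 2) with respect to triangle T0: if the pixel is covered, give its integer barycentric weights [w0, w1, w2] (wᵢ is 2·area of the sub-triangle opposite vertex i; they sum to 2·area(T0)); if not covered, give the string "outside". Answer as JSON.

T0:
  2·area = 28
  edge (2, 4)→(0, 14): d=(-2,10) right/bottom  bias=-1
  edge (0, 14)→(0, 0): d=(0,-14) top-left  bias=+0
  edge (0, 0)→(2, 4): d=(2,4) right/bottom  bias=-1
    (0,1)@(1, 3): e=[12,14,2] → █
    (1,1)@(3, 3): e=[-8,42,-6] → ·
    (0,2)@(1, 5): e=[8,14,6] → █
    (1,2)@(3, 5): e=[-12,42,-2] → ·
    (0,3)@(1, 7): e=[4,14,10] → █
    (1,3)@(3, 7): e=[-16,42,2] → ·
    (0,4)@(1, 9): e=[0,14,14] → ·  [on edge]
  covered (3 px):
    · · · ·
    █ · · ·
    █ · · ·
    █ · · ·
    · · · ·
    · · · ·
    · · · ·
    · · · ·
    · · · ·
    · · · ·
    · · · ·

Final: [14,6,8]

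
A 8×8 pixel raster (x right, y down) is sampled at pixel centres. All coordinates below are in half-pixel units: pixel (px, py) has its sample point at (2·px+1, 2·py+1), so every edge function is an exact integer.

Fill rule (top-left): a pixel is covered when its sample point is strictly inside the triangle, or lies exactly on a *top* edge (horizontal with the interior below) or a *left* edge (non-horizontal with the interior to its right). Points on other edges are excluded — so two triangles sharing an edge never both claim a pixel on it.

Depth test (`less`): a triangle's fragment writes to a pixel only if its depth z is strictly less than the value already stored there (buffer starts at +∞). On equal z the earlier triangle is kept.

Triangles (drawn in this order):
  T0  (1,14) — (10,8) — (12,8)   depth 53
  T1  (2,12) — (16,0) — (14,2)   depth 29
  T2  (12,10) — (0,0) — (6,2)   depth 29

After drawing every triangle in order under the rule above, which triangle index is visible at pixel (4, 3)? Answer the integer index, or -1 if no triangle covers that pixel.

T0:
  2·area = 12
  edge (1, 14)→(10, 8): d=(9,-6) top-left  bias=+0
  edge (10, 8)→(12, 8): d=(2,0) top-left  bias=+0
  edge (12, 8)→(1, 14): d=(-11,6) right/bottom  bias=-1
    (4,4)@(9, 9): e=[3,2,7] → █
    (5,4)@(11, 9): e=[15,2,-5] → ·
    (4,5)@(9, 11): e=[21,6,-15] → ·
  covered (1 px):
    · · · · · · · ·
    · · · · · · · ·
    · · · · · · · ·
    · · · · · · · ·
    · · · · █ · · ·
    · · · · · · · ·
    · · · · · · · ·
    · · · · · · · ·
T1:
  2·area = 4
  edge (2, 12)→(16, 0): d=(14,-12) top-left  bias=+0
  edge (16, 0)→(14, 2): d=(-2,2) right/bottom  bias=-1
  edge (14, 2)→(2, 12): d=(-12,10) right/bottom  bias=-1
    (7,0)@(15, 1): e=[2,0,2] → ·  [on edge]
    (6,1)@(13, 3): e=[6,0,-2] → ·  [on edge]
    (5,2)@(11, 5): e=[10,0,-6] → ·  [on edge]
    (4,3)@(9, 7): e=[14,0,-10] → ·  [on edge]
    (3,4)@(7, 9): e=[18,0,-14] → ·  [on edge]
    (2,5)@(5, 11): e=[22,0,-18] → ·  [on edge]
    (1,6)@(3, 13): e=[26,0,-22] → ·  [on edge]
    (0,7)@(1, 15): e=[30,0,-26] → ·  [on edge]
  covered (0 px):
    · · · · · · · ·
    · · · · · · · ·
    · · · · · · · ·
    · · · · · · · ·
    · · · · · · · ·
    · · · · · · · ·
    · · · · · · · ·
    · · · · · · · ·
T2:
  2·area = 36
  edge (12, 10)→(0, 0): d=(-12,-10) top-left  bias=+0
  edge (0, 0)→(6, 2): d=(6,2) right/bottom  bias=-1
  edge (6, 2)→(12, 10): d=(6,8) right/bottom  bias=-1
    (1,0)@(3, 1): e=[18,0,18] → ·  [on edge]
    (2,1)@(5, 3): e=[14,8,14] → █
    (3,1)@(7, 3): e=[34,4,-2] → ·
    (4,1)@(9, 3): e=[54,0,-18] → ·  [on edge]
    (2,2)@(5, 5): e=[-10,20,26] → ·
    (3,2)@(7, 5): e=[10,16,10] → █
    (4,2)@(9, 5): e=[30,12,-6] → ·
    (7,2)@(15, 5): e=[90,0,-54] → ·  [on edge]
    (3,3)@(7, 7): e=[-14,28,22] → ·
    (4,3)@(9, 7): e=[6,24,6] → █
    (5,3)@(11, 7): e=[26,20,-10] → ·
    (4,4)@(9, 9): e=[-18,36,18] → ·
  covered (4 px):
    · · · · · · · ·
    · · █ · · · · ·
    · · · █ · · · ·
    · · · · █ · · ·
    · · · · · █ · ·
    · · · · · · · ·
    · · · · · · · ·
    · · · · · · · ·

Z-buffer (winner per pixel, '.' = empty):
  . . . . . . . .
  . . 2 . . . . .
  . . . 2 . . . .
  . . . . 2 . . .
  . . . . 0 2 . .
  . . . . . . . .
  . . . . . . . .
  . . . . . . . .

Final: 2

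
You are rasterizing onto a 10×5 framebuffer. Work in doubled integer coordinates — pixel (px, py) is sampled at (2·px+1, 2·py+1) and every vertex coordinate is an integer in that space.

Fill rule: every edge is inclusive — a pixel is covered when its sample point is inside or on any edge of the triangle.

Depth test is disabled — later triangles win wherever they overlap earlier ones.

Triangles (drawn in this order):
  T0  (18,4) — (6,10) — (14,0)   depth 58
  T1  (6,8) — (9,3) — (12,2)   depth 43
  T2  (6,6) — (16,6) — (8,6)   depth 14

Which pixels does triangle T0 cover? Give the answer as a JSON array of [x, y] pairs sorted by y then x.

T0:
  2·area = 72
  edge (18, 4)→(6, 10): d=(-12,6) inclusive
  edge (6, 10)→(14, 0): d=(8,-10) inclusive
  edge (14, 0)→(18, 4): d=(4,4) inclusive
    (7,0)@(15, 1): e=[54,18,0] → █  [on edge]
    (8,0)@(17, 1): e=[42,38,-8] → ·
    (6,1)@(13, 3): e=[42,14,16] → █
    (8,1)@(17, 3): e=[18,54,0] → █  [on edge]
    (9,1)@(19, 3): e=[6,74,-8] → ·
    (5,2)@(11, 5): e=[30,10,32] → █
    (8,2)@(17, 5): e=[-6,70,8] → ·
    (9,2)@(19, 5): e=[-18,90,0] → ·  [on edge]
    (4,3)@(9, 7): e=[18,6,48] → █
    (6,3)@(13, 7): e=[-6,46,32] → ·
    (7,3)@(15, 7): e=[-18,66,24] → ·
    (3,4)@(7, 9): e=[6,2,64] → █
  covered (10 px):
    · · · · · · · █ · ·
    · · · · · · █ █ █ ·
    · · · · · █ █ █ · ·
    · · · · █ █ · · · ·
    · · · █ · · · · · ·
T1:
  2·area = 12
  edge (6, 8)→(9, 3): d=(3,-5) inclusive
  edge (9, 3)→(12, 2): d=(3,-1) inclusive
  edge (12, 2)→(6, 8): d=(-6,6) inclusive
    (6,0)@(13, 1): e=[14,-2,0] → ·  [on edge]
    (7,0)@(15, 1): e=[24,0,-12] → ·  [on edge]
    (4,1)@(9, 3): e=[0,0,12] → █  [on edge]
    (5,1)@(11, 3): e=[10,2,0] → █  [on edge]
    (6,1)@(13, 3): e=[20,4,-12] → ·
    (1,2)@(3, 5): e=[-24,0,36] → ·  [on edge]
    (4,2)@(9, 5): e=[6,6,0] → █  [on edge]
    (5,2)@(11, 5): e=[16,8,-12] → ·
    (3,3)@(7, 7): e=[2,10,0] → █  [on edge]
    (4,3)@(9, 7): e=[12,12,-12] → ·
    (2,4)@(5, 9): e=[-2,14,0] → ·  [on edge]
    (3,4)@(7, 9): e=[8,16,-12] → ·
  covered (4 px):
    · · · · · · · · · ·
    · · · · █ █ · · · ·
    · · · · █ · · · · ·
    · · · █ · · · · · ·
    · · · · · · · · · ·
T2:
  degenerate (2·area = 0) — covers nothing

Final: [[7,0],[6,1],[7,1],[8,1],[5,2],[6,2],[7,2],[4,3],[5,3],[3,4]]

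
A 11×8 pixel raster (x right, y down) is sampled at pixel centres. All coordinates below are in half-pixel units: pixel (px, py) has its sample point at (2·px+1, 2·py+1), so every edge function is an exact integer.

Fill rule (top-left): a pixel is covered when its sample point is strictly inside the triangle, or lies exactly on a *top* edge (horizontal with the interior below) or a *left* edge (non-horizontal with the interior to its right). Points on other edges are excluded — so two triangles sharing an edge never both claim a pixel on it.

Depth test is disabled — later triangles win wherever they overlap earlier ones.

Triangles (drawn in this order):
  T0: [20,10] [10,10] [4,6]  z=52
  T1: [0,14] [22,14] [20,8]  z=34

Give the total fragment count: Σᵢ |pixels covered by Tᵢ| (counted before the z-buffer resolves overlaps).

T0:
  2·area = 40
  edge (20, 10)→(10, 10): d=(-10,0) right/bottom  bias=-1
  edge (10, 10)→(4, 6): d=(-6,-4) top-left  bias=+0
  edge (4, 6)→(20, 10): d=(16,4) right/bottom  bias=-1
    (3,3)@(7, 7): e=[30,6,4] → █
    (4,3)@(9, 7): e=[30,14,-4] → ·
    (3,4)@(7, 9): e=[10,-6,36] → ·
    (4,4)@(9, 9): e=[10,2,28] → █
    (5,4)@(11, 9): e=[10,10,20] → █
    (6,4)@(13, 9): e=[10,18,12] → █
    (7,4)@(15, 9): e=[10,26,4] → █
    (8,4)@(17, 9): e=[10,34,-4] → ·
    (4,5)@(9, 11): e=[-10,-10,60] → ·
    (5,5)@(11, 11): e=[-10,-2,52] → ·
    (6,5)@(13, 11): e=[-10,6,44] → ·
    (7,5)@(15, 11): e=[-10,14,36] → ·
  covered (5 px):
    · · · · · · · · · · ·
    · · · · · · · · · · ·
    · · · · · · · · · · ·
    · · · █ · · · · · · ·
    · · · · █ █ █ █ · · ·
    · · · · · · · · · · ·
    · · · · · · · · · · ·
    · · · · · · · · · · ·
T1:
  2·area = 132  (B↔C swapped to make it positive)
  edge (0, 14)→(20, 8): d=(20,-6) top-left  bias=+0
  edge (20, 8)→(22, 14): d=(2,6) right/bottom  bias=-1
  edge (22, 14)→(0, 14): d=(-22,0) right/bottom  bias=-1
    (9,2)@(19, 5): e=[-66,0,198] → ·  [on edge]
    (8,4)@(17, 9): e=[2,20,110] → █
    (9,4)@(19, 9): e=[14,8,110] → █
    (10,4)@(21, 9): e=[26,-4,110] → ·
    (5,5)@(11, 11): e=[6,60,66] → █
    (6,5)@(13, 11): e=[18,48,66] → █
    (7,5)@(15, 11): e=[30,36,66] → █
    (10,5)@(21, 11): e=[66,0,66] → ·  [on edge]
    (2,6)@(5, 13): e=[10,100,22] → █
    (3,6)@(7, 13): e=[22,88,22] → █
    (4,6)@(9, 13): e=[34,76,22] → █
    (10,6)@(21, 13): e=[106,4,22] → █
  covered (16 px):
    · · · · · · · · · · ·
    · · · · · · · · · · ·
    · · · · · · · · · · ·
    · · · · · · · · · · ·
    · · · · · · · · █ █ ·
    · · · · · █ █ █ █ █ ·
    · · █ █ █ █ █ █ █ █ █
    · · · · · · · · · · ·

Final: 21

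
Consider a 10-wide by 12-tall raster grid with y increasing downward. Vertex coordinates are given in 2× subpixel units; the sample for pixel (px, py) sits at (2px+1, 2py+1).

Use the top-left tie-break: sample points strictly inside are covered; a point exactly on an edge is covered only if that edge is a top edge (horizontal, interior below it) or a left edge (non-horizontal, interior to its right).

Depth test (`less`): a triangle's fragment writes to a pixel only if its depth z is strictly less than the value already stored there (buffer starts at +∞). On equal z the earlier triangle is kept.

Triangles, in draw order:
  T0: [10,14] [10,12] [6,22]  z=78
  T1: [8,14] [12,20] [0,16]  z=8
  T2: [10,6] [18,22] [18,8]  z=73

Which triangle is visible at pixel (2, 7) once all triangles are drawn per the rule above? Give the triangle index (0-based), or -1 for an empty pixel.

T0:
  2·area = 8  (B↔C swapped to make it positive)
  edge (10, 14)→(6, 22): d=(-4,8) right/bottom  bias=-1
  edge (6, 22)→(10, 12): d=(4,-10) top-left  bias=+0
  edge (10, 12)→(10, 14): d=(0,2) right/bottom  bias=-1
    (4,7)@(9, 15): e=[4,2,2] → #
    (5,7)@(11, 15): e=[-12,22,-2] → ·
    (4,8)@(9, 17): e=[-4,10,2] → ·
  covered (1 px):
    · · · · · · · · · ·
    · · · · · · · · · ·
    · · · · · · · · · ·
    · · · · · · · · · ·
    · · · · · · · · · ·
    · · · · · · · · · ·
    · · · · · · · · · ·
    · · · · # · · · · ·
    · · · · · · · · · ·
    · · · · · · · · · ·
    · · · · · · · · · ·
    · · · · · · · · · ·
T1:
  2·area = 56
  edge (8, 14)→(12, 20): d=(4,6) right/bottom  bias=-1
  edge (12, 20)→(0, 16): d=(-12,-4) top-left  bias=+0
  edge (0, 16)→(8, 14): d=(8,-2) top-left  bias=+0
    (2,7)@(5, 15): e=[22,32,2] → #
    (3,7)@(7, 15): e=[10,40,6] → #
    (4,7)@(9, 15): e=[-2,48,10] → ·
    (1,8)@(3, 17): e=[42,0,14] → #  [on edge]
    (4,8)@(9, 17): e=[6,24,26] → #
    (5,8)@(11, 17): e=[-6,32,30] → ·
    (1,9)@(3, 19): e=[50,-24,30] → ·
    (2,9)@(5, 19): e=[38,-16,34] → ·
    (3,9)@(7, 19): e=[26,-8,38] → ·
    (4,9)@(9, 19): e=[14,0,42] → #  [on edge]
    (5,9)@(11, 19): e=[2,8,46] → #
    (6,9)@(13, 19): e=[-10,16,50] → ·
    (7,10)@(15, 21): e=[-14,0,70] → ·  [on edge]
  covered (8 px):
    · · · · · · · · · ·
    · · · · · · · · · ·
    · · · · · · · · · ·
    · · · · · · · · · ·
    · · · · · · · · · ·
    · · · · · · · · · ·
    · · · · · · · · · ·
    · · # # · · · · · ·
    · # # # # · · · · ·
    · · · · # # · · · ·
    · · · · · · · · · ·
    · · · · · · · · · ·
T2:
  2·area = 112  (B↔C swapped to make it positive)
  edge (10, 6)→(18, 8): d=(8,2) right/bottom  bias=-1
  edge (18, 8)→(18, 22): d=(0,14) right/bottom  bias=-1
  edge (18, 22)→(10, 6): d=(-8,-16) top-left  bias=+0
    (5,3)@(11, 7): e=[6,98,8] → #
    (6,3)@(13, 7): e=[2,70,40] → #
    (7,3)@(15, 7): e=[-2,42,72] → ·
    (5,4)@(11, 9): e=[22,98,-8] → ·
    (6,4)@(13, 9): e=[18,70,24] → #
    (7,4)@(15, 9): e=[14,42,56] → #
    (8,4)@(17, 9): e=[10,14,88] → #
    (9,4)@(19, 9): e=[6,-14,120] → ·
    (6,5)@(13, 11): e=[34,70,8] → #
    (9,5)@(19, 11): e=[22,-14,104] → ·
    (6,6)@(13, 13): e=[50,70,-8] → ·
    (7,6)@(15, 13): e=[46,42,24] → #
  covered (14 px):
    · · · · · · · · · ·
    · · · · · · · · · ·
    · · · · · · · · · ·
    · · · · · # # · · ·
    · · · · · · # # # ·
    · · · · · · # # # ·
    · · · · · · · # # ·
    · · · · · · · # # ·
    · · · · · · · · # ·
    · · · · · · · · # ·
    · · · · · · · · · ·
    · · · · · · · · · ·

Z-buffer (winner per pixel, '.' = empty):
  . . . . . . . . . .
  . . . . . . . . . .
  . . . . . . . . . .
  . . . . . 2 2 . . .
  . . . . . . 2 2 2 .
  . . . . . . 2 2 2 .
  . . . . . . . 2 2 .
  . . 1 1 0 . . 2 2 .
  . 1 1 1 1 . . . 2 .
  . . . . 1 1 . . 2 .
  . . . . . . . . . .
  . . . . . . . . . .

Final: 1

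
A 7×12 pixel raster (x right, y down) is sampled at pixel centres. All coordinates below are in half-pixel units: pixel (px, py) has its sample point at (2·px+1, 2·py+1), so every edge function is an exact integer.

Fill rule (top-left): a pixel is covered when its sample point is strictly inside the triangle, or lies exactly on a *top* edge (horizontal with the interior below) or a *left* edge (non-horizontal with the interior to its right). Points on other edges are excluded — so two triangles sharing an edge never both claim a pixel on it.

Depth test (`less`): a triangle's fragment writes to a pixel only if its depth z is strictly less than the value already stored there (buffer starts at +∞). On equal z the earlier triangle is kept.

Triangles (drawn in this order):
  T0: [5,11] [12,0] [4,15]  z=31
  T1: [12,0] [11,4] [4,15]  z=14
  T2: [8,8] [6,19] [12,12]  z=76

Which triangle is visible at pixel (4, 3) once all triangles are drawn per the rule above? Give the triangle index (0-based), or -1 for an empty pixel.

T0:
  2·area = 17
  edge (5, 11)→(12, 0): d=(7,-11) top-left  bias=+0
  edge (12, 0)→(4, 15): d=(-8,15) right/bottom  bias=-1
  edge (4, 15)→(5, 11): d=(1,-4) top-left  bias=+0
    (3,1)@(7, 3): e=[-34,51,0] → ·  [on edge]
    (4,2)@(9, 5): e=[2,5,10] → █
    (5,2)@(11, 5): e=[24,-25,18] → ·
    (4,3)@(9, 7): e=[16,-11,12] → ·
    (3,4)@(7, 9): e=[8,3,6] → █
    (4,4)@(9, 9): e=[30,-27,14] → ·
    (2,5)@(5, 11): e=[0,17,0] → █  [on edge]
    (3,5)@(7, 11): e=[22,-13,8] → ·
    (2,6)@(5, 13): e=[14,1,2] → █
    (3,6)@(7, 13): e=[36,-29,10] → ·
    (2,7)@(5, 15): e=[28,-15,4] → ·
    (1,9)@(3, 19): e=[34,-17,0] → ·  [on edge]
  covered (4 px):
    · · · · · · ·
    · · · · · · ·
    · · · · █ · ·
    · · · · · · ·
    · · · █ · · ·
    · · █ · · · ·
    · · █ · · · ·
    · · · · · · ·
    · · · · · · ·
    · · · · · · ·
    · · · · · · ·
    · · · · · · ·
T1:
  2·area = 17
  edge (12, 0)→(11, 4): d=(-1,4) right/bottom  bias=-1
  edge (11, 4)→(4, 15): d=(-7,11) right/bottom  bias=-1
  edge (4, 15)→(12, 0): d=(8,-15) top-left  bias=+0
    (5,1)@(11, 3): e=[1,7,9] → █
    (6,1)@(13, 3): e=[-7,-15,39] → ·
    (5,2)@(11, 5): e=[-1,-7,25] → ·
    (4,3)@(9, 7): e=[5,1,11] → █
    (5,3)@(11, 7): e=[-3,-21,41] → ·
    (4,4)@(9, 9): e=[3,-13,27] → ·
  covered (2 px):
    · · · · · · ·
    · · · · · █ ·
    · · · · · · ·
    · · · · █ · ·
    · · · · · · ·
    · · · · · · ·
    · · · · · · ·
    · · · · · · ·
    · · · · · · ·
    · · · · · · ·
    · · · · · · ·
    · · · · · · ·
T2:
  2·area = 52  (B↔C swapped to make it positive)
  edge (8, 8)→(12, 12): d=(4,4) right/bottom  bias=-1
  edge (12, 12)→(6, 19): d=(-6,7) right/bottom  bias=-1
  edge (6, 19)→(8, 8): d=(2,-11) top-left  bias=+0
    (0,0)@(1, 1): e=[0,143,-91] → ·  [on edge]
    (1,1)@(3, 3): e=[0,117,-65] → ·  [on edge]
    (2,2)@(5, 5): e=[0,91,-39] → ·  [on edge]
    (3,3)@(7, 7): e=[0,65,-13] → ·  [on edge]
    (4,4)@(9, 9): e=[0,39,13] → ·  [on edge]
    (4,5)@(9, 11): e=[8,27,17] → █
    (5,5)@(11, 11): e=[0,13,39] → ·  [on edge]
    (4,6)@(9, 13): e=[16,15,21] → █
    (5,6)@(11, 13): e=[8,1,43] → █
    (6,6)@(13, 13): e=[0,-13,65] → ·  [on edge]
    (3,7)@(7, 15): e=[32,17,3] → █
    (5,7)@(11, 15): e=[16,-11,47] → ·
  covered (6 px):
    · · · · · · ·
    · · · · · · ·
    · · · · · · ·
    · · · · · · ·
    · · · · · · ·
    · · · · █ · ·
    · · · · █ █ ·
    · · · █ █ · ·
    · · · █ · · ·
    · · · · · · ·
    · · · · · · ·
    · · · · · · ·

Z-buffer (winner per pixel, '.' = empty):
  . . . . . . .
  . . . . . 1 .
  . . . . 0 . .
  . . . . 1 . .
  . . . 0 . . .
  . . 0 . 2 . .
  . . 0 . 2 2 .
  . . . 2 2 . .
  . . . 2 . . .
  . . . . . . .
  . . . . . . .
  . . . . . . .

Final: 1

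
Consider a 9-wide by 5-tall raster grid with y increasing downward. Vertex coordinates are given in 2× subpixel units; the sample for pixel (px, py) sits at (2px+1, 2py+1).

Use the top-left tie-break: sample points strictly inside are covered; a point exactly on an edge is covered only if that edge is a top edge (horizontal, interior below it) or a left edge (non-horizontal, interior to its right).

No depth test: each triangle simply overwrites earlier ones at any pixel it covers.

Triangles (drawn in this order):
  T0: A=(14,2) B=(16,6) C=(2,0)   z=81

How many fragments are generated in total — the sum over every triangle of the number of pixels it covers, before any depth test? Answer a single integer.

T0:
  2·area = 44
  edge (14, 2)→(16, 6): d=(2,4) right/bottom  bias=-1
  edge (16, 6)→(2, 0): d=(-14,-6) top-left  bias=+0
  edge (2, 0)→(14, 2): d=(12,2) right/bottom  bias=-1
    (2,0)@(5, 1): e=[34,4,6] → █
    (3,0)@(7, 1): e=[26,16,2] → █
    (4,0)@(9, 1): e=[18,28,-2] → ·
    (2,1)@(5, 3): e=[38,-24,30] → ·
    (3,1)@(7, 3): e=[30,-12,26] → ·
    (4,1)@(9, 3): e=[22,0,22] → █  [on edge]
    (5,1)@(11, 3): e=[14,12,18] → █
    (6,1)@(13, 3): e=[6,24,14] → █
    (7,1)@(15, 3): e=[-2,36,10] → ·
    (4,2)@(9, 5): e=[26,-28,46] → ·
    (5,2)@(11, 5): e=[18,-16,42] → ·
    (6,2)@(13, 5): e=[10,-4,38] → ·
  covered (6 px):
    · · █ █ · · · · ·
    · · · · █ █ █ · ·
    · · · · · · · █ ·
    · · · · · · · · ·
    · · · · · · · · ·

Result: 6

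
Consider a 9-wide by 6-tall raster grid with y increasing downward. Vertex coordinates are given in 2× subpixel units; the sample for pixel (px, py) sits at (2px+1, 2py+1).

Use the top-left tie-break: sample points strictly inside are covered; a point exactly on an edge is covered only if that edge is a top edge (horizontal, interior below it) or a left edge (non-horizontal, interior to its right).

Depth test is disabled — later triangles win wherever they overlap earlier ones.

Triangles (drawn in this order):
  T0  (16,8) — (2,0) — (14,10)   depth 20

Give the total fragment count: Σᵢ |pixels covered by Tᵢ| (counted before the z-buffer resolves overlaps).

T0:
  2·area = 44  (B↔C swapped to make it positive)
  edge (16, 8)→(14, 10): d=(-2,2) right/bottom  bias=-1
  edge (14, 10)→(2, 0): d=(-12,-10) top-left  bias=+0
  edge (2, 0)→(16, 8): d=(14,8) right/bottom  bias=-1
    (3,1)@(7, 3): e=[28,14,2] → X
    (4,1)@(9, 3): e=[24,34,-14] → .
    (3,2)@(7, 5): e=[24,-10,30] → .
    (4,2)@(9, 5): e=[20,10,14] → X
    (5,2)@(11, 5): e=[16,30,-2] → .
    (4,3)@(9, 7): e=[16,-14,42] → .
    (5,3)@(11, 7): e=[12,6,26] → X
    (6,3)@(13, 7): e=[8,26,10] → X
    (7,3)@(15, 7): e=[4,46,-6] → .
    (8,3)@(17, 7): e=[0,66,-22] → .  [on edge]
    (5,4)@(11, 9): e=[8,-18,54] → .
    (6,4)@(13, 9): e=[4,2,38] → X
    (7,4)@(15, 9): e=[0,22,22] → .  [on edge]
    (6,5)@(13, 11): e=[0,-22,66] → .  [on edge]
  covered (5 px):
    . . . . . . . . .
    . . . X . . . . .
    . . . . X . . . .
    . . . . . X X . .
    . . . . . . X . .
    . . . . . . . . .

Answer: 5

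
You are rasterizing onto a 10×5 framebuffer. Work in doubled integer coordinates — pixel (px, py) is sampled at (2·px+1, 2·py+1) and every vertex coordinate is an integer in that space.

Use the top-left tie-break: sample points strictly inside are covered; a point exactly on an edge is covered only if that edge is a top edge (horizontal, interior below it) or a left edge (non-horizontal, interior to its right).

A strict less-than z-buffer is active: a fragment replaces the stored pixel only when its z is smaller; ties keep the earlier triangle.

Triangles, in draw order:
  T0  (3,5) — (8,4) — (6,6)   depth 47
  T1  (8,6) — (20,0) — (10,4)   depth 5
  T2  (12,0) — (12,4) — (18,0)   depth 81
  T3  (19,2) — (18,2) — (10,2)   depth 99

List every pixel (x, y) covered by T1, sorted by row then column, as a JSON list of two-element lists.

T0:
  2·area = 8
  edge (3, 5)→(8, 4): d=(5,-1) top-left  bias=+0
  edge (8, 4)→(6, 6): d=(-2,2) right/bottom  bias=-1
  edge (6, 6)→(3, 5): d=(-3,-1) top-left  bias=+0
    (5,0)@(11, 1): e=[-12,0,20] → .  [on edge]
    (4,1)@(9, 3): e=[-4,0,12] → .  [on edge]
    (6,1)@(13, 3): e=[0,-8,16] → .  [on edge]
    (1,2)@(3, 5): e=[0,8,0] → X  [on edge]
    (2,2)@(5, 5): e=[2,4,2] → X
    (3,2)@(7, 5): e=[4,0,4] → .  [on edge]
    (1,3)@(3, 7): e=[10,4,-6] → .
    (2,3)@(5, 7): e=[12,0,-4] → .  [on edge]
    (4,3)@(9, 7): e=[16,-8,0] → .  [on edge]
    (1,4)@(3, 9): e=[20,0,-12] → .  [on edge]
    (7,4)@(15, 9): e=[32,-24,0] → .  [on edge]
  covered (2 px):
    . . . . . . . . . .
    . . . . . . . . . .
    . X X . . . . . . .
    . . . . . . . . . .
    . . . . . . . . . .
T1:
  2·area = 12  (B↔C swapped to make it positive)
  edge (8, 6)→(10, 4): d=(2,-2) top-left  bias=+0
  edge (10, 4)→(20, 0): d=(10,-4) top-left  bias=+0
  edge (20, 0)→(8, 6): d=(-12,6) right/bottom  bias=-1
    (6,0)@(13, 1): e=[0,-18,30] → .  [on edge]
    (5,1)@(11, 3): e=[0,-6,18] → .  [on edge]
    (6,1)@(13, 3): e=[4,2,6] → X
    (7,1)@(15, 3): e=[8,10,-6] → .
    (4,2)@(9, 5): e=[0,6,6] → X  [on edge]
    (5,2)@(11, 5): e=[4,14,-6] → .
    (6,2)@(13, 5): e=[8,22,-18] → .
    (3,3)@(7, 7): e=[0,18,-6] → .  [on edge]
    (4,3)@(9, 7): e=[4,26,-18] → .
    (2,4)@(5, 9): e=[0,30,-18] → .  [on edge]
  covered (2 px):
    . . . . . . . . . .
    . . . . . . X . . .
    . . . . X . . . . .
    . . . . . . . . . .
    . . . . . . . . . .
T2:
  2·area = 24  (B↔C swapped to make it positive)
  edge (12, 0)→(18, 0): d=(6,0) top-left  bias=+0
  edge (18, 0)→(12, 4): d=(-6,4) right/bottom  bias=-1
  edge (12, 4)→(12, 0): d=(0,-4) top-left  bias=+0
    (6,0)@(13, 1): e=[6,14,4] → X
    (7,0)@(15, 1): e=[6,6,12] → X
    (8,0)@(17, 1): e=[6,-2,20] → .
    (6,1)@(13, 3): e=[18,2,4] → X
    (7,1)@(15, 3): e=[18,-6,12] → .
    (6,2)@(13, 5): e=[30,-10,4] → .
  covered (3 px):
    . . . . . . X X . .
    . . . . . . X . . .
    . . . . . . . . . .
    . . . . . . . . . .
    . . . . . . . . . .
T3:
  degenerate (2·area = 0) — covers nothing

Final: [[6,1],[4,2]]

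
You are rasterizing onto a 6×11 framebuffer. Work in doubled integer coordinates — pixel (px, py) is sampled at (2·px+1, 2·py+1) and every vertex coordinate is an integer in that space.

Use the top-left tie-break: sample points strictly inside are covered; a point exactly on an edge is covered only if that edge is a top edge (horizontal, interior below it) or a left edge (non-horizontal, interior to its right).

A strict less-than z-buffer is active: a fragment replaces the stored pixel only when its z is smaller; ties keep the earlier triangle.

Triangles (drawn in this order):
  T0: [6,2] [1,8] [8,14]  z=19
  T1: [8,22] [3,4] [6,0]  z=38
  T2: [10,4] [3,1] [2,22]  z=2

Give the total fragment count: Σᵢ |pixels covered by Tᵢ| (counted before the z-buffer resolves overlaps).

T0:
  2·area = 72  (B↔C swapped to make it positive)
  edge (6, 2)→(8, 14): d=(2,12) right/bottom  bias=-1
  edge (8, 14)→(1, 8): d=(-7,-6) top-left  bias=+0
  edge (1, 8)→(6, 2): d=(5,-6) top-left  bias=+0
    (2,2)@(5, 5): e=[18,45,9] → X
    (3,2)@(7, 5): e=[-6,57,21] → .
    (1,3)@(3, 7): e=[46,19,7] → X
    (3,3)@(7, 7): e=[-2,43,31] → .
    (1,4)@(3, 9): e=[50,5,17] → X
    (3,4)@(7, 9): e=[2,29,41] → X
    (4,4)@(9, 9): e=[-22,41,53] → .
    (1,5)@(3, 11): e=[54,-9,27] → .
    (2,5)@(5, 11): e=[30,3,39] → X
    (4,5)@(9, 11): e=[-18,27,63] → .
    (2,6)@(5, 13): e=[34,-11,49] → .
    (3,6)@(7, 13): e=[10,1,61] → X
  covered (9 px):
    . . . . . .
    . . . . . .
    . . X . . .
    . X X . . .
    . X X X . .
    . . X X . .
    . . . X . .
    . . . . . .
    . . . . . .
    . . . . . .
    . . . . . .
T1:
  2·area = 74
  edge (8, 22)→(3, 4): d=(-5,-18) top-left  bias=+0
  edge (3, 4)→(6, 0): d=(3,-4) top-left  bias=+0
  edge (6, 0)→(8, 22): d=(2,22) right/bottom  bias=-1
    (2,1)@(5, 3): e=[41,5,28] → X
    (3,1)@(7, 3): e=[77,13,-16] → .
    (2,2)@(5, 5): e=[31,11,32] → X
    (3,2)@(7, 5): e=[67,19,-12] → .
    (2,3)@(5, 7): e=[21,17,36] → X
    (3,3)@(7, 7): e=[57,25,-8] → .
    (2,4)@(5, 9): e=[11,23,40] → X
    (3,4)@(7, 9): e=[47,31,-4] → .
    (2,5)@(5, 11): e=[1,29,44] → X
    (3,5)@(7, 11): e=[37,37,0] → .  [on edge]
    (2,6)@(5, 13): e=[-9,35,48] → .
    (3,6)@(7, 13): e=[27,43,4] → X
  covered (8 px):
    . . . . . .
    . . X . . .
    . . X . . .
    . . X . . .
    . . X . . .
    . . X . . .
    . . . X . .
    . . . X . .
    . . . X . .
    . . . . . .
    . . . . . .
T2:
  2·area = 150  (B↔C swapped to make it positive)
  edge (10, 4)→(2, 22): d=(-8,18) right/bottom  bias=-1
  edge (2, 22)→(3, 1): d=(1,-21) top-left  bias=+0
  edge (3, 1)→(10, 4): d=(7,3) right/bottom  bias=-1
    (1,0)@(3, 1): e=[150,0,0] → .  [on edge]
    (1,1)@(3, 3): e=[134,2,14] → X
    (2,1)@(5, 3): e=[98,44,8] → X
    (3,1)@(7, 3): e=[62,86,2] → X
    (4,1)@(9, 3): e=[26,128,-4] → .
    (1,2)@(3, 5): e=[118,4,28] → X
    (4,2)@(9, 5): e=[10,130,10] → X
    (5,2)@(11, 5): e=[-26,172,4] → .
    (1,3)@(3, 7): e=[102,6,42] → X
    (4,3)@(9, 7): e=[-6,132,24] → .
    (1,4)@(3, 9): e=[86,8,56] → X
    (4,4)@(9, 9): e=[-22,134,38] → .
  covered (21 px):
    . . . . . .
    . X X X . .
    . X X X X .
    . X X X . .
    . X X X . .
    . X X . . .
    . X X . . .
    . X X . . .
    . X . . . .
    . X . . . .
    . . . . . .

Answer: 38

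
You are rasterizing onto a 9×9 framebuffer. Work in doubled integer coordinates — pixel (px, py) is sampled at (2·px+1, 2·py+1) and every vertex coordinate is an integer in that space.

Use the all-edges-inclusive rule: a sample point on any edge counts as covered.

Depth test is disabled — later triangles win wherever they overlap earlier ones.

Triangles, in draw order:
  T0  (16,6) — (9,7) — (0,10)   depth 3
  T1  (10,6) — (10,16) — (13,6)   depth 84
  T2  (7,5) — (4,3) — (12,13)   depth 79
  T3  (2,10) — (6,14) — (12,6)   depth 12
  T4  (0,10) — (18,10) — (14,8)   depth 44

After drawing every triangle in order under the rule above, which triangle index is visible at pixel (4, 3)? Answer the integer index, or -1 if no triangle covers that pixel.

T0:
  2·area = 12  (B↔C swapped to make it positive)
  edge (16, 6)→(0, 10): d=(-16,4) inclusive
  edge (0, 10)→(9, 7): d=(9,-3) inclusive
  edge (9, 7)→(16, 6): d=(7,-1) inclusive
    (7,2)@(15, 5): e=[20,0,-8] → .  [on edge]
    (4,3)@(9, 7): e=[12,0,0] → X  [on edge]
    (5,3)@(11, 7): e=[4,6,2] → X
    (6,3)@(13, 7): e=[-4,12,4] → .
    (1,4)@(3, 9): e=[4,0,8] → X  [on edge]
    (2,4)@(5, 9): e=[-4,6,10] → .
    (4,4)@(9, 9): e=[-20,18,14] → .
    (5,4)@(11, 9): e=[-28,24,16] → .
    (1,5)@(3, 11): e=[-28,18,22] → .
  covered (3 px):
    . . . . . . . . .
    . . . . . . . . .
    . . . . . . . . .
    . . . . X X . . .
    . X . . . . . . .
    . . . . . . . . .
    . . . . . . . . .
    . . . . . . . . .
    . . . . . . . . .
T1:
  2·area = 30  (B↔C swapped to make it positive)
  edge (10, 6)→(13, 6): d=(3,0) inclusive
  edge (13, 6)→(10, 16): d=(-3,10) inclusive
  edge (10, 16)→(10, 6): d=(0,-10) inclusive
    (5,3)@(11, 7): e=[3,17,10] → X
    (6,3)@(13, 7): e=[3,-3,30] → .
    (5,4)@(11, 9): e=[9,11,10] → X
    (6,4)@(13, 9): e=[9,-9,30] → .
    (5,5)@(11, 11): e=[15,5,10] → X
    (6,5)@(13, 11): e=[15,-15,30] → .
    (5,6)@(11, 13): e=[21,-1,10] → .
  covered (3 px):
    . . . . . . . . .
    . . . . . . . . .
    . . . . . . . . .
    . . . . . X . . .
    . . . . . X . . .
    . . . . . X . . .
    . . . . . . . . .
    . . . . . . . . .
    . . . . . . . . .
T2:
  2·area = 14  (B↔C swapped to make it positive)
  edge (7, 5)→(12, 13): d=(5,8) inclusive
  edge (12, 13)→(4, 3): d=(-8,-10) inclusive
  edge (4, 3)→(7, 5): d=(3,2) inclusive
    (0,0)@(1, 1): e=[28,-14,0] → .  [on edge]
    (3,2)@(7, 5): e=[0,14,0] → X  [on edge]
    (4,2)@(9, 5): e=[-16,34,-4] → .
    (3,3)@(7, 7): e=[10,-2,6] → .
    (4,4)@(9, 9): e=[4,2,8] → X
    (5,4)@(11, 9): e=[-12,22,4] → .
    (6,4)@(13, 9): e=[-28,42,0] → .  [on edge]
    (4,5)@(9, 11): e=[14,-14,14] → .
  covered (2 px):
    . . . . . . . . .
    . . . . . . . . .
    . . . X . . . . .
    . . . . . . . . .
    . . . . X . . . .
    . . . . . . . . .
    . . . . . . . . .
    . . . . . . . . .
    . . . . . . . . .
T3:
  2·area = 56  (B↔C swapped to make it positive)
  edge (2, 10)→(12, 6): d=(10,-4) inclusive
  edge (12, 6)→(6, 14): d=(-6,8) inclusive
  edge (6, 14)→(2, 10): d=(-4,-4) inclusive
    (5,3)@(11, 7): e=[6,2,48] → X
    (6,3)@(13, 7): e=[14,-14,56] → .
    (0,4)@(1, 9): e=[-14,70,0] → .  [on edge]
    (2,4)@(5, 9): e=[2,38,16] → X
    (3,4)@(7, 9): e=[10,22,24] → X
    (4,4)@(9, 9): e=[18,6,32] → X
    (5,4)@(11, 9): e=[26,-10,40] → .
    (1,5)@(3, 11): e=[14,42,0] → X  [on edge]
    (4,5)@(9, 11): e=[38,-6,24] → .
    (1,6)@(3, 13): e=[34,30,-8] → .
    (2,6)@(5, 13): e=[42,14,0] → X  [on edge]
    (3,6)@(7, 13): e=[50,-2,8] → .
    (3,7)@(7, 15): e=[70,-14,0] → .  [on edge]
    (4,8)@(9, 17): e=[98,-42,0] → .  [on edge]
  covered (8 px):
    . . . . . . . . .
    . . . . . . . . .
    . . . . . . . . .
    . . . . . X . . .
    . . X X X . . . .
    . X X X . . . . .
    . . X . . . . . .
    . . . . . . . . .
    . . . . . . . . .
T4:
  2·area = 36  (B↔C swapped to make it positive)
  edge (0, 10)→(14, 8): d=(14,-2) inclusive
  edge (14, 8)→(18, 10): d=(4,2) inclusive
  edge (18, 10)→(0, 10): d=(-18,0) inclusive
    (3,4)@(7, 9): e=[0,18,18] → X  [on edge]
    (4,4)@(9, 9): e=[4,14,18] → X
    (5,4)@(11, 9): e=[8,10,18] → X
    (6,4)@(13, 9): e=[12,6,18] → X
    (7,4)@(15, 9): e=[16,2,18] → X
    (8,4)@(17, 9): e=[20,-2,18] → .
    (3,5)@(7, 11): e=[28,26,-18] → .
    (4,5)@(9, 11): e=[32,22,-18] → .
    (5,5)@(11, 11): e=[36,18,-18] → .
    (6,5)@(13, 11): e=[40,14,-18] → .
    (7,5)@(15, 11): e=[44,10,-18] → .
  covered (5 px):
    . . . . . . . . .
    . . . . . . . . .
    . . . . . . . . .
    . . . . . . . . .
    . . . X X X X X .
    . . . . . . . . .
    . . . . . . . . .
    . . . . . . . . .
    . . . . . . . . .

Z-buffer (winner per pixel, '.' = empty):
  . . . . . . . . .
  . . . . . . . . .
  . . . 2 . . . . .
  . . . . 0 3 . . .
  . 0 3 4 4 4 4 4 .
  . 3 3 3 . 1 . . .
  . . 3 . . . . . .
  . . . . . . . . .
  . . . . . . . . .

Result: 0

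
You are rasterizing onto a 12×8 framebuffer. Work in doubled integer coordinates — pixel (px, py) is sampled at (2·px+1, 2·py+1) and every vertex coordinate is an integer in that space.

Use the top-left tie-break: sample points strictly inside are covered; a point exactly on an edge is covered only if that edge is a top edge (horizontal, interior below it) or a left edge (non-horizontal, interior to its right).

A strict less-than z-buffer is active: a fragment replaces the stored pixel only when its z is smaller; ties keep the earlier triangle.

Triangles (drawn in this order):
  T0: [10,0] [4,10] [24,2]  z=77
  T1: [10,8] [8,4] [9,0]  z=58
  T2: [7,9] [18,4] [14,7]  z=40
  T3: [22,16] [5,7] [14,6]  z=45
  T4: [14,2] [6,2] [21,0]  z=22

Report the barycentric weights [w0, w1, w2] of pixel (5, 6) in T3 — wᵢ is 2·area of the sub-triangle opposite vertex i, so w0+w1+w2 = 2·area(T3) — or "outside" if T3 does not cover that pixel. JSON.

T0:
  2·area = 152  (B↔C swapped to make it positive)
  edge (10, 0)→(24, 2): d=(14,2) right/bottom  bias=-1
  edge (24, 2)→(4, 10): d=(-20,8) right/bottom  bias=-1
  edge (4, 10)→(10, 0): d=(6,-10) top-left  bias=+0
    (5,0)@(11, 1): e=[12,124,16] → X
    (6,0)@(13, 1): e=[8,108,36] → X
    (7,0)@(15, 1): e=[4,92,56] → X
    (8,0)@(17, 1): e=[0,76,76] → .  [on edge]
    (4,1)@(9, 3): e=[44,100,8] → X
    (8,1)@(17, 3): e=[28,36,88] → X
    (9,1)@(19, 3): e=[24,20,108] → X
    (10,1)@(21, 3): e=[20,4,128] → X
    (11,1)@(23, 3): e=[16,-12,148] → .
    (3,2)@(7, 5): e=[76,76,0] → X  [on edge]
    (8,2)@(17, 5): e=[56,-4,100] → .
    (9,2)@(19, 5): e=[52,-20,120] → .
    (0,7)@(1, 15): e=[228,-76,0] → .  [on edge]
  covered (19 px):
    . . . . . X X X . . . .
    . . . . X X X X X X X .
    . . . X X X X X . . . .
    . . . X X X . . . . . .
    . . X . . . . . . . . .
    . . . . . . . . . . . .
    . . . . . . . . . . . .
    . . . . . . . . . . . .
T1:
  2·area = 12
  edge (10, 8)→(8, 4): d=(-2,-4) top-left  bias=+0
  edge (8, 4)→(9, 0): d=(1,-4) top-left  bias=+0
  edge (9, 0)→(10, 8): d=(1,8) right/bottom  bias=-1
    (4,0)@(9, 1): e=[10,1,1] → X
    (5,0)@(11, 1): e=[18,9,-15] → .
    (4,1)@(9, 3): e=[6,3,3] → X
    (5,1)@(11, 3): e=[14,11,-13] → .
    (4,2)@(9, 5): e=[2,5,5] → X
    (5,2)@(11, 5): e=[10,13,-11] → .
    (4,3)@(9, 7): e=[-2,7,7] → .
  covered (3 px):
    . . . . X . . . . . . .
    . . . . X . . . . . . .
    . . . . X . . . . . . .
    . . . . . . . . . . . .
    . . . . . . . . . . . .
    . . . . . . . . . . . .
    . . . . . . . . . . . .
    . . . . . . . . . . . .
T2:
  2·area = 13
  edge (7, 9)→(18, 4): d=(11,-5) top-left  bias=+0
  edge (18, 4)→(14, 7): d=(-4,3) right/bottom  bias=-1
  edge (14, 7)→(7, 9): d=(-7,2) right/bottom  bias=-1
    (10,2)@(21, 5): e=[26,-13,0] → .  [on edge]
    (6,3)@(13, 7): e=[8,3,2] → X
    (7,3)@(15, 7): e=[18,-3,-2] → .
    (3,4)@(7, 9): e=[0,13,0] → .  [on edge]
    (6,4)@(13, 9): e=[30,-5,-12] → .
  covered (1 px):
    . . . . . . . . . . . .
    . . . . . . . . . . . .
    . . . . . . . . . . . .
    . . . . . . X . . . . .
    . . . . . . . . . . . .
    . . . . . . . . . . . .
    . . . . . . . . . . . .
    . . . . . . . . . . . .
T3:
  2·area = 98
  edge (22, 16)→(5, 7): d=(-17,-9) top-left  bias=+0
  edge (5, 7)→(14, 6): d=(9,-1) top-left  bias=+0
  edge (14, 6)→(22, 16): d=(8,10) right/bottom  bias=-1
    (11,2)@(23, 5): e=[196,0,-98] → .  [on edge]
    (2,3)@(5, 7): e=[0,0,98] → X  [on edge]
    (3,3)@(7, 7): e=[18,2,78] → X
    (4,3)@(9, 7): e=[36,4,58] → X
    (5,3)@(11, 7): e=[54,6,38] → X
    (6,3)@(13, 7): e=[72,8,18] → X
    (7,3)@(15, 7): e=[90,10,-2] → .
    (2,4)@(5, 9): e=[-34,18,114] → .
    (3,4)@(7, 9): e=[-16,20,94] → .
    (4,4)@(9, 9): e=[2,22,74] → X
    (7,4)@(15, 9): e=[56,28,14] → X
    (8,4)@(17, 9): e=[74,30,-6] → .
  covered (15 px):
    . . . . . . . . . . . .
    . . . . . . . . . . . .
    . . . . . . . . . . . .
    . . X X X X X . . . . .
    . . . . X X X X . . . .
    . . . . . . X X X . . .
    . . . . . . . . X X . .
    . . . . . . . . . . X .
T4:
  2·area = 16
  edge (14, 2)→(6, 2): d=(-8,0) right/bottom  bias=-1
  edge (6, 2)→(21, 0): d=(15,-2) top-left  bias=+0
  edge (21, 0)→(14, 2): d=(-7,2) right/bottom  bias=-1
    (7,0)@(15, 1): e=[8,3,5] → X
    (8,0)@(17, 1): e=[8,7,1] → X
    (9,0)@(19, 1): e=[8,11,-3] → .
    (7,1)@(15, 3): e=[-8,33,-9] → .
    (8,1)@(17, 3): e=[-8,37,-13] → .
  covered (2 px):
    . . . . . . . X X . . .
    . . . . . . . . . . . .
    . . . . . . . . . . . .
    . . . . . . . . . . . .
    . . . . . . . . . . . .
    . . . . . . . . . . . .
    . . . . . . . . . . . .
    . . . . . . . . . . . .

Result: "outside"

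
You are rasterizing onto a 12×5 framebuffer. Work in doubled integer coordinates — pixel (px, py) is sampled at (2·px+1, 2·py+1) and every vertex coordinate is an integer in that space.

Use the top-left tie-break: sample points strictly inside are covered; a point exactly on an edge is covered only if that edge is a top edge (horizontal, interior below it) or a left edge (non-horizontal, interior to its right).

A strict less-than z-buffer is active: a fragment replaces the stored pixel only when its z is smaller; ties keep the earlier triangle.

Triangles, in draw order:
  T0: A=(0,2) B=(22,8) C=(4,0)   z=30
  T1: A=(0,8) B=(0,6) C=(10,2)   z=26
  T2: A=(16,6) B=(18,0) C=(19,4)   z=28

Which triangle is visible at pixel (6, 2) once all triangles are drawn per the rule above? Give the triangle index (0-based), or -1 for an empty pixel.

T0:
  2·area = 68  (B↔C swapped to make it positive)
  edge (0, 2)→(4, 0): d=(4,-2) top-left  bias=+0
  edge (4, 0)→(22, 8): d=(18,8) right/bottom  bias=-1
  edge (22, 8)→(0, 2): d=(-22,-6) top-left  bias=+0
    (1,0)@(3, 1): e=[2,26,40] → █
    (2,0)@(5, 1): e=[6,10,52] → █
    (3,0)@(7, 1): e=[10,-6,64] → ·
    (1,1)@(3, 3): e=[10,62,-4] → ·
    (2,1)@(5, 3): e=[14,46,8] → █
    (3,1)@(7, 3): e=[18,30,20] → █
    (4,1)@(9, 3): e=[22,14,32] → █
    (5,1)@(11, 3): e=[26,-2,44] → ·
    (2,2)@(5, 5): e=[22,82,-36] → ·
    (3,2)@(7, 5): e=[26,66,-24] → ·
    (4,2)@(9, 5): e=[30,50,-12] → ·
    (5,2)@(11, 5): e=[34,34,0] → █  [on edge]
  covered (9 px):
    · █ █ · · · · · · · · ·
    · · █ █ █ · · · · · · ·
    · · · · · █ █ █ · · · ·
    · · · · · · · · · █ · ·
    · · · · · · · · · · · ·
T1:
  2·area = 20
  edge (0, 8)→(0, 6): d=(0,-2) top-left  bias=+0
  edge (0, 6)→(10, 2): d=(10,-4) top-left  bias=+0
  edge (10, 2)→(0, 8): d=(-10,6) right/bottom  bias=-1
    (1,2)@(3, 5): e=[6,2,12] → █
    (2,2)@(5, 5): e=[10,10,0] → ·  [on edge]
    (0,3)@(1, 7): e=[2,14,4] → █
    (1,3)@(3, 7): e=[6,22,-8] → ·
    (0,4)@(1, 9): e=[2,34,-16] → ·
  covered (2 px):
    · · · · · · · · · · · ·
    · · · · · · · · · · · ·
    · █ · · · · · · · · · ·
    █ · · · · · · · · · · ·
    · · · · · · · · · · · ·
T2:
  2·area = 14
  edge (16, 6)→(18, 0): d=(2,-6) top-left  bias=+0
  edge (18, 0)→(19, 4): d=(1,4) right/bottom  bias=-1
  edge (19, 4)→(16, 6): d=(-3,2) right/bottom  bias=-1
    (8,1)@(17, 3): e=[0,7,7] → █  [on edge]
    (9,1)@(19, 3): e=[12,-1,3] → ·
    (8,2)@(17, 5): e=[4,9,1] → █
    (9,2)@(19, 5): e=[16,1,-3] → ·
    (8,3)@(17, 7): e=[8,11,-5] → ·
    (7,4)@(15, 9): e=[0,21,-7] → ·  [on edge]
  covered (2 px):
    · · · · · · · · · · · ·
    · · · · · · · · █ · · ·
    · · · · · · · · █ · · ·
    · · · · · · · · · · · ·
    · · · · · · · · · · · ·

Z-buffer (winner per pixel, '.' = empty):
  . 0 0 . . . . . . . . .
  . . 0 0 0 . . . 2 . . .
  . 1 . . . 0 0 0 2 . . .
  1 . . . . . . . . 0 . .
  . . . . . . . . . . . .

Result: 0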